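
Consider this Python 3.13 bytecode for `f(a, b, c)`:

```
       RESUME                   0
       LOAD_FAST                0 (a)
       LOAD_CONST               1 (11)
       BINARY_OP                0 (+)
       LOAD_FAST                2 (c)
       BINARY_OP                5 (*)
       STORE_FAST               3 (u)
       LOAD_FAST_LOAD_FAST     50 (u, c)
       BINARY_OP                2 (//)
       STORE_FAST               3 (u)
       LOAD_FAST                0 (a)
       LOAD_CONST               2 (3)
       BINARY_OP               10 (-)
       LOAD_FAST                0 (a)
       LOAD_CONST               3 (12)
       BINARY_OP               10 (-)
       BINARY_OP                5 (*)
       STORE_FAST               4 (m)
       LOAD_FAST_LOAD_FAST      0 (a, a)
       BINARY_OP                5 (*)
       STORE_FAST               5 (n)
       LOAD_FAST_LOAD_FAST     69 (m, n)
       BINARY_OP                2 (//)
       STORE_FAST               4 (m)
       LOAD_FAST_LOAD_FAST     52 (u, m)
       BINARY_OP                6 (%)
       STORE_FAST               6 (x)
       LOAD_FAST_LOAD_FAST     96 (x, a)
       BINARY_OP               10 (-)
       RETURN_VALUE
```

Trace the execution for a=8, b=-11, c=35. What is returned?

-8

LOAD_FAST a → push 8. Stack: [8]
LOAD_CONST → push 11. Stack: [8, 11]
BINARY_OP + → 8 + 11 = 19. Stack: [19]
LOAD_FAST c → push 35. Stack: [19, 35]
BINARY_OP * → 19 * 35 = 665. Stack: [665]
STORE_FAST u → u=665. Stack: []
LOAD_FAST_LOAD_FAST u,c → push 665,35. Stack: [665, 35]
BINARY_OP // → 665 // 35 = 19. Stack: [19]
STORE_FAST u → u=19. Stack: []
LOAD_FAST a → push 8. Stack: [8]
LOAD_CONST → push 3. Stack: [8, 3]
BINARY_OP - → 8 - 3 = 5. Stack: [5]
LOAD_FAST a → push 8. Stack: [5, 8]
LOAD_CONST → push 12. Stack: [5, 8, 12]
BINARY_OP - → 8 - 12 = -4. Stack: [5, -4]
BINARY_OP * → 5 * -4 = -20. Stack: [-20]
STORE_FAST m → m=-20. Stack: []
LOAD_FAST_LOAD_FAST a,a → push 8,8. Stack: [8, 8]
BINARY_OP * → 8 * 8 = 64. Stack: [64]
STORE_FAST n → n=64. Stack: []
LOAD_FAST_LOAD_FAST m,n → push -20,64. Stack: [-20, 64]
BINARY_OP // → -20 // 64 = -1. Stack: [-1]
STORE_FAST m → m=-1. Stack: []
LOAD_FAST_LOAD_FAST u,m → push 19,-1. Stack: [19, -1]
BINARY_OP % → 19 % -1 = 0. Stack: [0]
STORE_FAST x → x=0. Stack: []
LOAD_FAST_LOAD_FAST x,a → push 0,8. Stack: [0, 8]
BINARY_OP - → 0 - 8 = -8. Stack: [-8]
RETURN_VALUE → return -8.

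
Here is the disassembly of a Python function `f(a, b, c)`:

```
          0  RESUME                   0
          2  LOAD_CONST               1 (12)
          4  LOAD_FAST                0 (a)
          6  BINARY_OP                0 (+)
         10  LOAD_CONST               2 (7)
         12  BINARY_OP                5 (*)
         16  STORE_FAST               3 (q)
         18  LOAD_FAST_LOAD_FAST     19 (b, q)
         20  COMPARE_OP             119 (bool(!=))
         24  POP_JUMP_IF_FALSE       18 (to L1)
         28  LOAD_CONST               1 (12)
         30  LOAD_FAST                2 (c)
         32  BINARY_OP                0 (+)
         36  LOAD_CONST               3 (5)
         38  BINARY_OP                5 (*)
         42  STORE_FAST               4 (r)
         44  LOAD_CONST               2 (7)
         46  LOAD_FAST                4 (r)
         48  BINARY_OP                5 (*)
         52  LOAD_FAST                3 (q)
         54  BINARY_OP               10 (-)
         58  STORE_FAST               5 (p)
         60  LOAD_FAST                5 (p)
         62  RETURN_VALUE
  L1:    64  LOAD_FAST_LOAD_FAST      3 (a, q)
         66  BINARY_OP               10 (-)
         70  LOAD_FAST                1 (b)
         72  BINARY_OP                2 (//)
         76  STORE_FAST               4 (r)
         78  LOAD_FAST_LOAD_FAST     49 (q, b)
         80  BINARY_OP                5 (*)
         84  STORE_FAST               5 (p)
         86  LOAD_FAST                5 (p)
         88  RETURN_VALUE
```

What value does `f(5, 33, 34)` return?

1491

LOAD_CONST → push 12. Stack: [12]
LOAD_FAST a → push 5. Stack: [12, 5]
BINARY_OP + → 12 + 5 = 17. Stack: [17]
LOAD_CONST → push 7. Stack: [17, 7]
BINARY_OP * → 17 * 7 = 119. Stack: [119]
STORE_FAST q → q=119. Stack: []
LOAD_FAST_LOAD_FAST b,q → push 33,119. Stack: [33, 119]
COMPARE_OP bool(!=) → 33 vs 119 = True. Stack: [True]
POP_JUMP_IF_FALSE → pop True; no jump. Stack: []
LOAD_CONST → push 12. Stack: [12]
LOAD_FAST c → push 34. Stack: [12, 34]
BINARY_OP + → 12 + 34 = 46. Stack: [46]
LOAD_CONST → push 5. Stack: [46, 5]
BINARY_OP * → 46 * 5 = 230. Stack: [230]
STORE_FAST r → r=230. Stack: []
LOAD_CONST → push 7. Stack: [7]
LOAD_FAST r → push 230. Stack: [7, 230]
BINARY_OP * → 7 * 230 = 1610. Stack: [1610]
LOAD_FAST q → push 119. Stack: [1610, 119]
BINARY_OP - → 1610 - 119 = 1491. Stack: [1491]
STORE_FAST p → p=1491. Stack: []
LOAD_FAST p → push 1491. Stack: [1491]
RETURN_VALUE → return 1491.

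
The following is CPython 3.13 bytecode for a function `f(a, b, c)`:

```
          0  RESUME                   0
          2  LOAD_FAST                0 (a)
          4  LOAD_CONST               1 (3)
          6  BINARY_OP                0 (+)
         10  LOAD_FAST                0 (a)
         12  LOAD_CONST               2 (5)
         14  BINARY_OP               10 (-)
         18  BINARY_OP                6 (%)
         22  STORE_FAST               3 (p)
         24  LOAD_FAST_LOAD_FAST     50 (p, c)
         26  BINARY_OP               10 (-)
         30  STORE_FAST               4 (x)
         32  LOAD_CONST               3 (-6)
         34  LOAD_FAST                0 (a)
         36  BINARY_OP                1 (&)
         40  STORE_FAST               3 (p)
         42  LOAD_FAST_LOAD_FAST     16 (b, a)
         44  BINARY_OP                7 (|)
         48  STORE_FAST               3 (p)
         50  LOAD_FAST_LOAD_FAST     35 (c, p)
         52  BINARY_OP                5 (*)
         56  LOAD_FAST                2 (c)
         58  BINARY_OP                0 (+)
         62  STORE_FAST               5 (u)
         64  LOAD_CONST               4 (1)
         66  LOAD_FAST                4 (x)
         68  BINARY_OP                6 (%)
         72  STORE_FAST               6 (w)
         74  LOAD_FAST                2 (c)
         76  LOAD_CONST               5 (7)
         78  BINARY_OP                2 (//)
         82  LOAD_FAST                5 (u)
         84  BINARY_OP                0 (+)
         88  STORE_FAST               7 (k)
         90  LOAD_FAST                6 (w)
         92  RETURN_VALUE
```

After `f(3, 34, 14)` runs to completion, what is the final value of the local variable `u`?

504

LOAD_FAST a → push 3. Stack: [3]
LOAD_CONST → push 3. Stack: [3, 3]
BINARY_OP + → 3 + 3 = 6. Stack: [6]
LOAD_FAST a → push 3. Stack: [6, 3]
LOAD_CONST → push 5. Stack: [6, 3, 5]
BINARY_OP - → 3 - 5 = -2. Stack: [6, -2]
BINARY_OP % → 6 % -2 = 0. Stack: [0]
STORE_FAST p → p=0. Stack: []
LOAD_FAST_LOAD_FAST p,c → push 0,14. Stack: [0, 14]
BINARY_OP - → 0 - 14 = -14. Stack: [-14]
STORE_FAST x → x=-14. Stack: []
LOAD_CONST → push -6. Stack: [-6]
LOAD_FAST a → push 3. Stack: [-6, 3]
BINARY_OP & → -6 & 3 = 2. Stack: [2]
STORE_FAST p → p=2. Stack: []
LOAD_FAST_LOAD_FAST b,a → push 34,3. Stack: [34, 3]
BINARY_OP | → 34 | 3 = 35. Stack: [35]
STORE_FAST p → p=35. Stack: []
LOAD_FAST_LOAD_FAST c,p → push 14,35. Stack: [14, 35]
BINARY_OP * → 14 * 35 = 490. Stack: [490]
LOAD_FAST c → push 14. Stack: [490, 14]
BINARY_OP + → 490 + 14 = 504. Stack: [504]
STORE_FAST u → u=504. Stack: []
LOAD_CONST → push 1. Stack: [1]
LOAD_FAST x → push -14. Stack: [1, -14]
BINARY_OP % → 1 % -14 = -13. Stack: [-13]
STORE_FAST w → w=-13. Stack: []
LOAD_FAST c → push 14. Stack: [14]
LOAD_CONST → push 7. Stack: [14, 7]
BINARY_OP // → 14 // 7 = 2. Stack: [2]
LOAD_FAST u → push 504. Stack: [2, 504]
BINARY_OP + → 2 + 504 = 506. Stack: [506]
STORE_FAST k → k=506. Stack: []
LOAD_FAST w → push -13. Stack: [-13]
RETURN_VALUE → return -13.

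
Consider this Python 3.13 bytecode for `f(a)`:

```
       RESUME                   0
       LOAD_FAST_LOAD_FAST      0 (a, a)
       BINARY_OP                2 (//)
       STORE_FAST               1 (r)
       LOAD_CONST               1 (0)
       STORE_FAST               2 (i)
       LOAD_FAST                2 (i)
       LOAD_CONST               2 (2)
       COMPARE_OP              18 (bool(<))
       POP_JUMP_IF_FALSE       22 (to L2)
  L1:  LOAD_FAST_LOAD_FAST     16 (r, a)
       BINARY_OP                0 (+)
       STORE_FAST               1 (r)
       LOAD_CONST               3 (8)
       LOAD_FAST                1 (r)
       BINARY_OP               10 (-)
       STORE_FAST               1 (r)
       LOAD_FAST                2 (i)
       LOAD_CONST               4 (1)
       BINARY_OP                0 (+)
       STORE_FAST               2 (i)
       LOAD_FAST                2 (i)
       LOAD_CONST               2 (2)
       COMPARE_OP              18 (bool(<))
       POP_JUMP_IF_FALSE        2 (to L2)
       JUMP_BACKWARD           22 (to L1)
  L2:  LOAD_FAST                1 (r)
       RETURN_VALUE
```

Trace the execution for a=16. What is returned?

LOAD_FAST_LOAD_FAST a,a → push 16,16. Stack: [16, 16]
BINARY_OP // → 16 // 16 = 1. Stack: [1]
STORE_FAST r → r=1. Stack: []
LOAD_CONST → push 0. Stack: [0]
STORE_FAST i → i=0. Stack: []
LOAD_FAST i → push 0. Stack: [0]
LOAD_CONST → push 2. Stack: [0, 2]
COMPARE_OP bool(<) → 0 vs 2 = True. Stack: [True]
POP_JUMP_IF_FALSE → pop True; no jump. Stack: []
LOAD_FAST_LOAD_FAST r,a → push 1,16. Stack: [1, 16]
BINARY_OP + → 1 + 16 = 17. Stack: [17]
STORE_FAST r → r=17. Stack: []
LOAD_CONST → push 8. Stack: [8]
LOAD_FAST r → push 17. Stack: [8, 17]
BINARY_OP - → 8 - 17 = -9. Stack: [-9]
STORE_FAST r → r=-9. Stack: []
LOAD_FAST i → push 0. Stack: [0]
LOAD_CONST → push 1. Stack: [0, 1]
BINARY_OP + → 0 + 1 = 1. Stack: [1]
STORE_FAST i → i=1. Stack: []
LOAD_FAST i → push 1. Stack: [1]
LOAD_CONST → push 2. Stack: [1, 2]
COMPARE_OP bool(<) → 1 vs 2 = True. Stack: [True]
POP_JUMP_IF_FALSE → pop True; no jump. Stack: []
LOAD_FAST_LOAD_FAST r,a → push -9,16. Stack: [-9, 16]
BINARY_OP + → -9 + 16 = 7. Stack: [7]
STORE_FAST r → r=7. Stack: []
LOAD_CONST → push 8. Stack: [8]
LOAD_FAST r → push 7. Stack: [8, 7]
BINARY_OP - → 8 - 7 = 1. Stack: [1]
STORE_FAST r → r=1. Stack: []
LOAD_FAST i → push 1. Stack: [1]
LOAD_CONST → push 1. Stack: [1, 1]
BINARY_OP + → 1 + 1 = 2. Stack: [2]
STORE_FAST i → i=2. Stack: []
LOAD_FAST i → push 2. Stack: [2]
LOAD_CONST → push 2. Stack: [2, 2]
COMPARE_OP bool(<) → 2 vs 2 = False. Stack: [False]
POP_JUMP_IF_FALSE → pop False; jump. Stack: []
LOAD_FAST r → push 1. Stack: [1]
RETURN_VALUE → return 1.

1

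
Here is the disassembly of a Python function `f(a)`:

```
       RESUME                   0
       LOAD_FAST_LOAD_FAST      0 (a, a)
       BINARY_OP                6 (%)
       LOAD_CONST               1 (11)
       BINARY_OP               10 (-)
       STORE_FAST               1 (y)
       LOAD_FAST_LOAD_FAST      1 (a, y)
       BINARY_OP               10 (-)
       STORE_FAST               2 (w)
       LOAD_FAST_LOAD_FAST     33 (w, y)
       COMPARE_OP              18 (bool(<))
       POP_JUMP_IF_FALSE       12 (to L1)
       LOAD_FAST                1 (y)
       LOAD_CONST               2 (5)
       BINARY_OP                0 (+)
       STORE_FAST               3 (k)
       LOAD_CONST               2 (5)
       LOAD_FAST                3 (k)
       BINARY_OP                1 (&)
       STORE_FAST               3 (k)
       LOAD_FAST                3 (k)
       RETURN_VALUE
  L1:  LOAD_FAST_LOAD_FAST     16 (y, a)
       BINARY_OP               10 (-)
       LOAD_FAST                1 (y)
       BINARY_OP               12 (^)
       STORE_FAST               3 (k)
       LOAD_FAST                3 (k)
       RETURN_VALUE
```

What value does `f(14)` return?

18

LOAD_FAST_LOAD_FAST a,a → push 14,14. Stack: [14, 14]
BINARY_OP % → 14 % 14 = 0. Stack: [0]
LOAD_CONST → push 11. Stack: [0, 11]
BINARY_OP - → 0 - 11 = -11. Stack: [-11]
STORE_FAST y → y=-11. Stack: []
LOAD_FAST_LOAD_FAST a,y → push 14,-11. Stack: [14, -11]
BINARY_OP - → 14 - -11 = 25. Stack: [25]
STORE_FAST w → w=25. Stack: []
LOAD_FAST_LOAD_FAST w,y → push 25,-11. Stack: [25, -11]
COMPARE_OP bool(<) → 25 vs -11 = False. Stack: [False]
POP_JUMP_IF_FALSE → pop False; jump. Stack: []
LOAD_FAST_LOAD_FAST y,a → push -11,14. Stack: [-11, 14]
BINARY_OP - → -11 - 14 = -25. Stack: [-25]
LOAD_FAST y → push -11. Stack: [-25, -11]
BINARY_OP ^ → -25 ^ -11 = 18. Stack: [18]
STORE_FAST k → k=18. Stack: []
LOAD_FAST k → push 18. Stack: [18]
RETURN_VALUE → return 18.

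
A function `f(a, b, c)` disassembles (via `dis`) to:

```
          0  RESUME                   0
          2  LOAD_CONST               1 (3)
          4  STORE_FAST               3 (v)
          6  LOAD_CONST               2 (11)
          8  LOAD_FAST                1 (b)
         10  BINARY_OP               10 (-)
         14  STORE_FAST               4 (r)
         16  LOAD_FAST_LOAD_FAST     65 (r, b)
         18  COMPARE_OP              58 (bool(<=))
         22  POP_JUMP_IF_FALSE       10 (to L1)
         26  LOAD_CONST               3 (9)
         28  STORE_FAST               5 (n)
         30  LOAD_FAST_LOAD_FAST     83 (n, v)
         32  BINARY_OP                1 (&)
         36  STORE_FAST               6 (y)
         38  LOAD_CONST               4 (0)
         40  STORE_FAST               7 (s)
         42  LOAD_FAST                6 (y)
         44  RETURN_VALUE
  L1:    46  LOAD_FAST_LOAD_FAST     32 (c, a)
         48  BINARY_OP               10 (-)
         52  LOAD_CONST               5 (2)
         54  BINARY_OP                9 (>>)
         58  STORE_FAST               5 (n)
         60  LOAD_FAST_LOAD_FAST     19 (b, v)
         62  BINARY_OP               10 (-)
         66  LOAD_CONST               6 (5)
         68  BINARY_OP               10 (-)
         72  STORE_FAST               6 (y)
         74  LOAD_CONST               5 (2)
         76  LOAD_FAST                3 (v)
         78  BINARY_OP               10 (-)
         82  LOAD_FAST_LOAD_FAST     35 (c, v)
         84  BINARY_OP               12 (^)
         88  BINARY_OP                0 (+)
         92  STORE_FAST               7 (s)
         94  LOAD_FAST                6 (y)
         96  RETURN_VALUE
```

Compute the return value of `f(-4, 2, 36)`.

-6

LOAD_CONST → push 3. Stack: [3]
STORE_FAST v → v=3. Stack: []
LOAD_CONST → push 11. Stack: [11]
LOAD_FAST b → push 2. Stack: [11, 2]
BINARY_OP - → 11 - 2 = 9. Stack: [9]
STORE_FAST r → r=9. Stack: []
LOAD_FAST_LOAD_FAST r,b → push 9,2. Stack: [9, 2]
COMPARE_OP bool(<=) → 9 vs 2 = False. Stack: [False]
POP_JUMP_IF_FALSE → pop False; jump. Stack: []
LOAD_FAST_LOAD_FAST c,a → push 36,-4. Stack: [36, -4]
BINARY_OP - → 36 - -4 = 40. Stack: [40]
LOAD_CONST → push 2. Stack: [40, 2]
BINARY_OP >> → 40 >> 2 = 10. Stack: [10]
STORE_FAST n → n=10. Stack: []
LOAD_FAST_LOAD_FAST b,v → push 2,3. Stack: [2, 3]
BINARY_OP - → 2 - 3 = -1. Stack: [-1]
LOAD_CONST → push 5. Stack: [-1, 5]
BINARY_OP - → -1 - 5 = -6. Stack: [-6]
STORE_FAST y → y=-6. Stack: []
LOAD_CONST → push 2. Stack: [2]
LOAD_FAST v → push 3. Stack: [2, 3]
BINARY_OP - → 2 - 3 = -1. Stack: [-1]
LOAD_FAST_LOAD_FAST c,v → push 36,3. Stack: [-1, 36, 3]
BINARY_OP ^ → 36 ^ 3 = 39. Stack: [-1, 39]
BINARY_OP + → -1 + 39 = 38. Stack: [38]
STORE_FAST s → s=38. Stack: []
LOAD_FAST y → push -6. Stack: [-6]
RETURN_VALUE → return -6.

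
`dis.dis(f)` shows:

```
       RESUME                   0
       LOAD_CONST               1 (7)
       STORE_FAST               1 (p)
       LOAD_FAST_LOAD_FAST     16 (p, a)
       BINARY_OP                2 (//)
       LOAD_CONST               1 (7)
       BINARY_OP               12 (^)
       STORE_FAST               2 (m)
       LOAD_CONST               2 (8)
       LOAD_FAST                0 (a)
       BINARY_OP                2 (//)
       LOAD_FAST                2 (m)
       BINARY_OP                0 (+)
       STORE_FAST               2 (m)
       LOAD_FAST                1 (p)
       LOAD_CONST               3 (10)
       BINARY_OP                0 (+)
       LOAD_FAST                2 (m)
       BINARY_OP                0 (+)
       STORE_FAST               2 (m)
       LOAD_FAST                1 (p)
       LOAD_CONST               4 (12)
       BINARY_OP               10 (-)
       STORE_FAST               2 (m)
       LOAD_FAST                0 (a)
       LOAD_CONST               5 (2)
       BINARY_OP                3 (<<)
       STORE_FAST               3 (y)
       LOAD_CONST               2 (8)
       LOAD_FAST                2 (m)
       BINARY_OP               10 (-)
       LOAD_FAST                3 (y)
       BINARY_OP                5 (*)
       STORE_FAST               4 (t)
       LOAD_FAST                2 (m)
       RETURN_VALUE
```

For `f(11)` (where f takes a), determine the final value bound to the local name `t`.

LOAD_CONST → push 7. Stack: [7]
STORE_FAST p → p=7. Stack: []
LOAD_FAST_LOAD_FAST p,a → push 7,11. Stack: [7, 11]
BINARY_OP // → 7 // 11 = 0. Stack: [0]
LOAD_CONST → push 7. Stack: [0, 7]
BINARY_OP ^ → 0 ^ 7 = 7. Stack: [7]
STORE_FAST m → m=7. Stack: []
LOAD_CONST → push 8. Stack: [8]
LOAD_FAST a → push 11. Stack: [8, 11]
BINARY_OP // → 8 // 11 = 0. Stack: [0]
LOAD_FAST m → push 7. Stack: [0, 7]
BINARY_OP + → 0 + 7 = 7. Stack: [7]
STORE_FAST m → m=7. Stack: []
LOAD_FAST p → push 7. Stack: [7]
LOAD_CONST → push 10. Stack: [7, 10]
BINARY_OP + → 7 + 10 = 17. Stack: [17]
LOAD_FAST m → push 7. Stack: [17, 7]
BINARY_OP + → 17 + 7 = 24. Stack: [24]
STORE_FAST m → m=24. Stack: []
LOAD_FAST p → push 7. Stack: [7]
LOAD_CONST → push 12. Stack: [7, 12]
BINARY_OP - → 7 - 12 = -5. Stack: [-5]
STORE_FAST m → m=-5. Stack: []
LOAD_FAST a → push 11. Stack: [11]
LOAD_CONST → push 2. Stack: [11, 2]
BINARY_OP << → 11 << 2 = 44. Stack: [44]
STORE_FAST y → y=44. Stack: []
LOAD_CONST → push 8. Stack: [8]
LOAD_FAST m → push -5. Stack: [8, -5]
BINARY_OP - → 8 - -5 = 13. Stack: [13]
LOAD_FAST y → push 44. Stack: [13, 44]
BINARY_OP * → 13 * 44 = 572. Stack: [572]
STORE_FAST t → t=572. Stack: []
LOAD_FAST m → push -5. Stack: [-5]
RETURN_VALUE → return -5.

572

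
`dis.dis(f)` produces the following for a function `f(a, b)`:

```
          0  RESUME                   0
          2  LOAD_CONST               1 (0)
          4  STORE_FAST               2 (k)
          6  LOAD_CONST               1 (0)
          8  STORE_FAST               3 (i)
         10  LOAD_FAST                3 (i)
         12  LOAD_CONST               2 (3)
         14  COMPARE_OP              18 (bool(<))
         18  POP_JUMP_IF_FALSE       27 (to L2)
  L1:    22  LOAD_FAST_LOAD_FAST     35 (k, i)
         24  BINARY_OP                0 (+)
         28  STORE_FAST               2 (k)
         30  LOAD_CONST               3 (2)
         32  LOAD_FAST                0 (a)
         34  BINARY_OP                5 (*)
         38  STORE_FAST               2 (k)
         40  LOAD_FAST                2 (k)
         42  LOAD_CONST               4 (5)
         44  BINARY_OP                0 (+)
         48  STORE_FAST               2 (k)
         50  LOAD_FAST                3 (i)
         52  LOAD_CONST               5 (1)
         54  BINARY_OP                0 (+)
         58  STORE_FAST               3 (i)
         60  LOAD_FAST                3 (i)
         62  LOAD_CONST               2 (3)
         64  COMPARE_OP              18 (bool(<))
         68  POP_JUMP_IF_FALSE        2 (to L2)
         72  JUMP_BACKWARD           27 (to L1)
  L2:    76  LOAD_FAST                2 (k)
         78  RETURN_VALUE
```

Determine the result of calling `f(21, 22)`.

LOAD_CONST → push 0. Stack: [0]
STORE_FAST k → k=0. Stack: []
LOAD_CONST → push 0. Stack: [0]
STORE_FAST i → i=0. Stack: []
LOAD_FAST i → push 0. Stack: [0]
LOAD_CONST → push 3. Stack: [0, 3]
COMPARE_OP bool(<) → 0 vs 3 = True. Stack: [True]
POP_JUMP_IF_FALSE → pop True; no jump. Stack: []
LOAD_FAST_LOAD_FAST k,i → push 0,0. Stack: [0, 0]
BINARY_OP + → 0 + 0 = 0. Stack: [0]
STORE_FAST k → k=0. Stack: []
LOAD_CONST → push 2. Stack: [2]
LOAD_FAST a → push 21. Stack: [2, 21]
BINARY_OP * → 2 * 21 = 42. Stack: [42]
STORE_FAST k → k=42. Stack: []
LOAD_FAST k → push 42. Stack: [42]
LOAD_CONST → push 5. Stack: [42, 5]
BINARY_OP + → 42 + 5 = 47. Stack: [47]
STORE_FAST k → k=47. Stack: []
LOAD_FAST i → push 0. Stack: [0]
LOAD_CONST → push 1. Stack: [0, 1]
BINARY_OP + → 0 + 1 = 1. Stack: [1]
STORE_FAST i → i=1. Stack: []
LOAD_FAST i → push 1. Stack: [1]
LOAD_CONST → push 3. Stack: [1, 3]
COMPARE_OP bool(<) → 1 vs 3 = True. Stack: [True]
POP_JUMP_IF_FALSE → pop True; no jump. Stack: []
LOAD_FAST_LOAD_FAST k,i → push 47,1. Stack: [47, 1]
BINARY_OP + → 47 + 1 = 48. Stack: [48]
STORE_FAST k → k=48. Stack: []
LOAD_CONST → push 2. Stack: [2]
LOAD_FAST a → push 21. Stack: [2, 21]
BINARY_OP * → 2 * 21 = 42. Stack: [42]
STORE_FAST k → k=42. Stack: []
LOAD_FAST k → push 42. Stack: [42]
LOAD_CONST → push 5. Stack: [42, 5]
BINARY_OP + → 42 + 5 = 47. Stack: [47]
STORE_FAST k → k=47. Stack: []
LOAD_FAST i → push 1. Stack: [1]
LOAD_CONST → push 1. Stack: [1, 1]
BINARY_OP + → 1 + 1 = 2. Stack: [2]
STORE_FAST i → i=2. Stack: []
LOAD_FAST i → push 2. Stack: [2]
LOAD_CONST → push 3. Stack: [2, 3]
COMPARE_OP bool(<) → 2 vs 3 = True. Stack: [True]
POP_JUMP_IF_FALSE → pop True; no jump. Stack: []
LOAD_FAST_LOAD_FAST k,i → push 47,2. Stack: [47, 2]
BINARY_OP + → 47 + 2 = 49. Stack: [49]
STORE_FAST k → k=49. Stack: []
LOAD_CONST → push 2. Stack: [2]
LOAD_FAST a → push 21. Stack: [2, 21]
BINARY_OP * → 2 * 21 = 42. Stack: [42]
STORE_FAST k → k=42. Stack: []
LOAD_FAST k → push 42. Stack: [42]
LOAD_CONST → push 5. Stack: [42, 5]
BINARY_OP + → 42 + 5 = 47. Stack: [47]
STORE_FAST k → k=47. Stack: []
LOAD_FAST i → push 2. Stack: [2]
LOAD_CONST → push 1. Stack: [2, 1]
BINARY_OP + → 2 + 1 = 3. Stack: [3]
STORE_FAST i → i=3. Stack: []
LOAD_FAST i → push 3. Stack: [3]
LOAD_CONST → push 3. Stack: [3, 3]
COMPARE_OP bool(<) → 3 vs 3 = False. Stack: [False]
POP_JUMP_IF_FALSE → pop False; jump. Stack: []
LOAD_FAST k → push 47. Stack: [47]
RETURN_VALUE → return 47.

47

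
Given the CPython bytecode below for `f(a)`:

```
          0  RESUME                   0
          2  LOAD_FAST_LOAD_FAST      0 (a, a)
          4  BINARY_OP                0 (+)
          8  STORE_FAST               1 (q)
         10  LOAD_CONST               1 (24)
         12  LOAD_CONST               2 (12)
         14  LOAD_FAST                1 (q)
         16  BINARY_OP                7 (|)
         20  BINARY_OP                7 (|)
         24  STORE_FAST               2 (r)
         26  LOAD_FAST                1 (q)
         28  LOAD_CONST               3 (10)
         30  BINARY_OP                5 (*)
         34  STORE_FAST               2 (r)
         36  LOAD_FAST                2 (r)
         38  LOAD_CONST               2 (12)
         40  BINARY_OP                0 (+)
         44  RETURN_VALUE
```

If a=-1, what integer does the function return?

-8

LOAD_FAST_LOAD_FAST a,a → push -1,-1. Stack: [-1, -1]
BINARY_OP + → -1 + -1 = -2. Stack: [-2]
STORE_FAST q → q=-2. Stack: []
LOAD_CONST → push 24. Stack: [24]
LOAD_CONST → push 12. Stack: [24, 12]
LOAD_FAST q → push -2. Stack: [24, 12, -2]
BINARY_OP | → 12 | -2 = -2. Stack: [24, -2]
BINARY_OP | → 24 | -2 = -2. Stack: [-2]
STORE_FAST r → r=-2. Stack: []
LOAD_FAST q → push -2. Stack: [-2]
LOAD_CONST → push 10. Stack: [-2, 10]
BINARY_OP * → -2 * 10 = -20. Stack: [-20]
STORE_FAST r → r=-20. Stack: []
LOAD_FAST r → push -20. Stack: [-20]
LOAD_CONST → push 12. Stack: [-20, 12]
BINARY_OP + → -20 + 12 = -8. Stack: [-8]
RETURN_VALUE → return -8.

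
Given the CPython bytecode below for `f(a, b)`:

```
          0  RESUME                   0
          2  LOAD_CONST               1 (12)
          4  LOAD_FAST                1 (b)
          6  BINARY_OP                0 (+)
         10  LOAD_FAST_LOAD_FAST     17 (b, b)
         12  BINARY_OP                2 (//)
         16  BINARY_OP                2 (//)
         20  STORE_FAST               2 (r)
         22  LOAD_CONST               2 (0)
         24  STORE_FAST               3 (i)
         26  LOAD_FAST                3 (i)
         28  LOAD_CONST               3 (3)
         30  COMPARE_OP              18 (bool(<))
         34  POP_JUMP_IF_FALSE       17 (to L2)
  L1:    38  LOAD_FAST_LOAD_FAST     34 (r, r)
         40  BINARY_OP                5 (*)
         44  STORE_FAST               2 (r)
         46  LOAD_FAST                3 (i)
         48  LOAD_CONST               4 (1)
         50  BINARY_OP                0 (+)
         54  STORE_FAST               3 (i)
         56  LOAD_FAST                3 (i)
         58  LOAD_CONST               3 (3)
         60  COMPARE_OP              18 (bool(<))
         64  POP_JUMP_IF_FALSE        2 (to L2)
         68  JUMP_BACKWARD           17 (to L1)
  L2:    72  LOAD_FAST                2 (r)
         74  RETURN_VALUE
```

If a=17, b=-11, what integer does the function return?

1

LOAD_CONST → push 12. Stack: [12]
LOAD_FAST b → push -11. Stack: [12, -11]
BINARY_OP + → 12 + -11 = 1. Stack: [1]
LOAD_FAST_LOAD_FAST b,b → push -11,-11. Stack: [1, -11, -11]
BINARY_OP // → -11 // -11 = 1. Stack: [1, 1]
BINARY_OP // → 1 // 1 = 1. Stack: [1]
STORE_FAST r → r=1. Stack: []
LOAD_CONST → push 0. Stack: [0]
STORE_FAST i → i=0. Stack: []
LOAD_FAST i → push 0. Stack: [0]
LOAD_CONST → push 3. Stack: [0, 3]
COMPARE_OP bool(<) → 0 vs 3 = True. Stack: [True]
POP_JUMP_IF_FALSE → pop True; no jump. Stack: []
LOAD_FAST_LOAD_FAST r,r → push 1,1. Stack: [1, 1]
BINARY_OP * → 1 * 1 = 1. Stack: [1]
STORE_FAST r → r=1. Stack: []
LOAD_FAST i → push 0. Stack: [0]
LOAD_CONST → push 1. Stack: [0, 1]
BINARY_OP + → 0 + 1 = 1. Stack: [1]
STORE_FAST i → i=1. Stack: []
LOAD_FAST i → push 1. Stack: [1]
LOAD_CONST → push 3. Stack: [1, 3]
COMPARE_OP bool(<) → 1 vs 3 = True. Stack: [True]
POP_JUMP_IF_FALSE → pop True; no jump. Stack: []
LOAD_FAST_LOAD_FAST r,r → push 1,1. Stack: [1, 1]
BINARY_OP * → 1 * 1 = 1. Stack: [1]
STORE_FAST r → r=1. Stack: []
LOAD_FAST i → push 1. Stack: [1]
LOAD_CONST → push 1. Stack: [1, 1]
BINARY_OP + → 1 + 1 = 2. Stack: [2]
STORE_FAST i → i=2. Stack: []
LOAD_FAST i → push 2. Stack: [2]
LOAD_CONST → push 3. Stack: [2, 3]
COMPARE_OP bool(<) → 2 vs 3 = True. Stack: [True]
POP_JUMP_IF_FALSE → pop True; no jump. Stack: []
LOAD_FAST_LOAD_FAST r,r → push 1,1. Stack: [1, 1]
BINARY_OP * → 1 * 1 = 1. Stack: [1]
STORE_FAST r → r=1. Stack: []
LOAD_FAST i → push 2. Stack: [2]
LOAD_CONST → push 1. Stack: [2, 1]
BINARY_OP + → 2 + 1 = 3. Stack: [3]
STORE_FAST i → i=3. Stack: []
LOAD_FAST i → push 3. Stack: [3]
LOAD_CONST → push 3. Stack: [3, 3]
COMPARE_OP bool(<) → 3 vs 3 = False. Stack: [False]
POP_JUMP_IF_FALSE → pop False; jump. Stack: []
LOAD_FAST r → push 1. Stack: [1]
RETURN_VALUE → return 1.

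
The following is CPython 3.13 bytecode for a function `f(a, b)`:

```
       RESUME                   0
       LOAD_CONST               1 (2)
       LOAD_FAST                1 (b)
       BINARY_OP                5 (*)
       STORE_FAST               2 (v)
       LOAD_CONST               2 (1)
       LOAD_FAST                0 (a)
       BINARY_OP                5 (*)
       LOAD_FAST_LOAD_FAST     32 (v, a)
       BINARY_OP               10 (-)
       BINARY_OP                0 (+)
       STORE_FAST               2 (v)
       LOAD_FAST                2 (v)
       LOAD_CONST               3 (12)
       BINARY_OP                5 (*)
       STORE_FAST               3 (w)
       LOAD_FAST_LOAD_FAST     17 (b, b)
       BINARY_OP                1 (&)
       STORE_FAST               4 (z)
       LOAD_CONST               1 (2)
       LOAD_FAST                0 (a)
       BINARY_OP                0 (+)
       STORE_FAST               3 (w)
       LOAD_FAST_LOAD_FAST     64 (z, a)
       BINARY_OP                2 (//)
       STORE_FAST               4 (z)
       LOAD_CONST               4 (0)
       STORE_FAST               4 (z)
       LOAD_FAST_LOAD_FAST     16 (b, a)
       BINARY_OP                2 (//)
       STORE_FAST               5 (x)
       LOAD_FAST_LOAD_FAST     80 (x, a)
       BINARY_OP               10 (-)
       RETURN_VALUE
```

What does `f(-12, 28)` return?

LOAD_CONST → push 2. Stack: [2]
LOAD_FAST b → push 28. Stack: [2, 28]
BINARY_OP * → 2 * 28 = 56. Stack: [56]
STORE_FAST v → v=56. Stack: []
LOAD_CONST → push 1. Stack: [1]
LOAD_FAST a → push -12. Stack: [1, -12]
BINARY_OP * → 1 * -12 = -12. Stack: [-12]
LOAD_FAST_LOAD_FAST v,a → push 56,-12. Stack: [-12, 56, -12]
BINARY_OP - → 56 - -12 = 68. Stack: [-12, 68]
BINARY_OP + → -12 + 68 = 56. Stack: [56]
STORE_FAST v → v=56. Stack: []
LOAD_FAST v → push 56. Stack: [56]
LOAD_CONST → push 12. Stack: [56, 12]
BINARY_OP * → 56 * 12 = 672. Stack: [672]
STORE_FAST w → w=672. Stack: []
LOAD_FAST_LOAD_FAST b,b → push 28,28. Stack: [28, 28]
BINARY_OP & → 28 & 28 = 28. Stack: [28]
STORE_FAST z → z=28. Stack: []
LOAD_CONST → push 2. Stack: [2]
LOAD_FAST a → push -12. Stack: [2, -12]
BINARY_OP + → 2 + -12 = -10. Stack: [-10]
STORE_FAST w → w=-10. Stack: []
LOAD_FAST_LOAD_FAST z,a → push 28,-12. Stack: [28, -12]
BINARY_OP // → 28 // -12 = -3. Stack: [-3]
STORE_FAST z → z=-3. Stack: []
LOAD_CONST → push 0. Stack: [0]
STORE_FAST z → z=0. Stack: []
LOAD_FAST_LOAD_FAST b,a → push 28,-12. Stack: [28, -12]
BINARY_OP // → 28 // -12 = -3. Stack: [-3]
STORE_FAST x → x=-3. Stack: []
LOAD_FAST_LOAD_FAST x,a → push -3,-12. Stack: [-3, -12]
BINARY_OP - → -3 - -12 = 9. Stack: [9]
RETURN_VALUE → return 9.

9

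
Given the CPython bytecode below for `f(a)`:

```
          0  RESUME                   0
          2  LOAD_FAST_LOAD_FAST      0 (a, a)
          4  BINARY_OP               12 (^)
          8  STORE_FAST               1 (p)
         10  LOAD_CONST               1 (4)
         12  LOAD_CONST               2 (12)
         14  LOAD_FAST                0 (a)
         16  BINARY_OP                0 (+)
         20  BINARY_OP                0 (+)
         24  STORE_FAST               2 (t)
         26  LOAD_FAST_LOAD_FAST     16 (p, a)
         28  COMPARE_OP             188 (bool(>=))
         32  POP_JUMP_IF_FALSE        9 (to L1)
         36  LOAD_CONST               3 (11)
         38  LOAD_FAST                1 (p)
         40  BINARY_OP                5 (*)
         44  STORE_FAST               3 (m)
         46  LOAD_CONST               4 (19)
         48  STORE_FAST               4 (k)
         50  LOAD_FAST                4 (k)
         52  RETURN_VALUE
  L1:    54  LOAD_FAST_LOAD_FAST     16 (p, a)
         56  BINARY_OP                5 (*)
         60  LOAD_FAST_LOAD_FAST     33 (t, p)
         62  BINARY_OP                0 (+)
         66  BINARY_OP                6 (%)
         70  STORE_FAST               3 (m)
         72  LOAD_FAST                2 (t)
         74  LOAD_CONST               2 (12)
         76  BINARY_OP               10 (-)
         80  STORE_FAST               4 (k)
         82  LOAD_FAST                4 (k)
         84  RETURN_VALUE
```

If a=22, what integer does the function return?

LOAD_FAST_LOAD_FAST a,a → push 22,22. Stack: [22, 22]
BINARY_OP ^ → 22 ^ 22 = 0. Stack: [0]
STORE_FAST p → p=0. Stack: []
LOAD_CONST → push 4. Stack: [4]
LOAD_CONST → push 12. Stack: [4, 12]
LOAD_FAST a → push 22. Stack: [4, 12, 22]
BINARY_OP + → 12 + 22 = 34. Stack: [4, 34]
BINARY_OP + → 4 + 34 = 38. Stack: [38]
STORE_FAST t → t=38. Stack: []
LOAD_FAST_LOAD_FAST p,a → push 0,22. Stack: [0, 22]
COMPARE_OP bool(>=) → 0 vs 22 = False. Stack: [False]
POP_JUMP_IF_FALSE → pop False; jump. Stack: []
LOAD_FAST_LOAD_FAST p,a → push 0,22. Stack: [0, 22]
BINARY_OP * → 0 * 22 = 0. Stack: [0]
LOAD_FAST_LOAD_FAST t,p → push 38,0. Stack: [0, 38, 0]
BINARY_OP + → 38 + 0 = 38. Stack: [0, 38]
BINARY_OP % → 0 % 38 = 0. Stack: [0]
STORE_FAST m → m=0. Stack: []
LOAD_FAST t → push 38. Stack: [38]
LOAD_CONST → push 12. Stack: [38, 12]
BINARY_OP - → 38 - 12 = 26. Stack: [26]
STORE_FAST k → k=26. Stack: []
LOAD_FAST k → push 26. Stack: [26]
RETURN_VALUE → return 26.

26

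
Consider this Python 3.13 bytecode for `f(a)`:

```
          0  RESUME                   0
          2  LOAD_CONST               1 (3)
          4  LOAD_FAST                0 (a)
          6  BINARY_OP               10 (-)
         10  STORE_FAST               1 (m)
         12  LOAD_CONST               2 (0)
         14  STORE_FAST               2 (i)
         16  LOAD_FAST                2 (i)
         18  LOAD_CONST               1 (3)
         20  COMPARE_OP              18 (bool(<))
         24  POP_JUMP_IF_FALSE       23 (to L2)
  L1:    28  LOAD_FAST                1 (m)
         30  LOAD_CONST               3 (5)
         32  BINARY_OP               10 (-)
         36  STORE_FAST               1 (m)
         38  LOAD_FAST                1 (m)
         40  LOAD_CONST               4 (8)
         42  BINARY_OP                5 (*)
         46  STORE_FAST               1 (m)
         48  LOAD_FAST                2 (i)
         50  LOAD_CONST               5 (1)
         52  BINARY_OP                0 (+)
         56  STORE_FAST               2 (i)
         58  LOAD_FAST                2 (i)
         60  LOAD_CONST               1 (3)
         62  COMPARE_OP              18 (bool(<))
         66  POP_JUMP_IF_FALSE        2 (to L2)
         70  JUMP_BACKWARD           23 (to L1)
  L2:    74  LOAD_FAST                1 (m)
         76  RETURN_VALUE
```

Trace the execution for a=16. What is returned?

LOAD_CONST → push 3. Stack: [3]
LOAD_FAST a → push 16. Stack: [3, 16]
BINARY_OP - → 3 - 16 = -13. Stack: [-13]
STORE_FAST m → m=-13. Stack: []
LOAD_CONST → push 0. Stack: [0]
STORE_FAST i → i=0. Stack: []
LOAD_FAST i → push 0. Stack: [0]
LOAD_CONST → push 3. Stack: [0, 3]
COMPARE_OP bool(<) → 0 vs 3 = True. Stack: [True]
POP_JUMP_IF_FALSE → pop True; no jump. Stack: []
LOAD_FAST m → push -13. Stack: [-13]
LOAD_CONST → push 5. Stack: [-13, 5]
BINARY_OP - → -13 - 5 = -18. Stack: [-18]
STORE_FAST m → m=-18. Stack: []
LOAD_FAST m → push -18. Stack: [-18]
LOAD_CONST → push 8. Stack: [-18, 8]
BINARY_OP * → -18 * 8 = -144. Stack: [-144]
STORE_FAST m → m=-144. Stack: []
LOAD_FAST i → push 0. Stack: [0]
LOAD_CONST → push 1. Stack: [0, 1]
BINARY_OP + → 0 + 1 = 1. Stack: [1]
STORE_FAST i → i=1. Stack: []
LOAD_FAST i → push 1. Stack: [1]
LOAD_CONST → push 3. Stack: [1, 3]
COMPARE_OP bool(<) → 1 vs 3 = True. Stack: [True]
POP_JUMP_IF_FALSE → pop True; no jump. Stack: []
LOAD_FAST m → push -144. Stack: [-144]
LOAD_CONST → push 5. Stack: [-144, 5]
BINARY_OP - → -144 - 5 = -149. Stack: [-149]
STORE_FAST m → m=-149. Stack: []
LOAD_FAST m → push -149. Stack: [-149]
LOAD_CONST → push 8. Stack: [-149, 8]
BINARY_OP * → -149 * 8 = -1192. Stack: [-1192]
STORE_FAST m → m=-1192. Stack: []
LOAD_FAST i → push 1. Stack: [1]
LOAD_CONST → push 1. Stack: [1, 1]
BINARY_OP + → 1 + 1 = 2. Stack: [2]
STORE_FAST i → i=2. Stack: []
LOAD_FAST i → push 2. Stack: [2]
LOAD_CONST → push 3. Stack: [2, 3]
COMPARE_OP bool(<) → 2 vs 3 = True. Stack: [True]
POP_JUMP_IF_FALSE → pop True; no jump. Stack: []
LOAD_FAST m → push -1192. Stack: [-1192]
LOAD_CONST → push 5. Stack: [-1192, 5]
BINARY_OP - → -1192 - 5 = -1197. Stack: [-1197]
STORE_FAST m → m=-1197. Stack: []
LOAD_FAST m → push -1197. Stack: [-1197]
LOAD_CONST → push 8. Stack: [-1197, 8]
BINARY_OP * → -1197 * 8 = -9576. Stack: [-9576]
STORE_FAST m → m=-9576. Stack: []
LOAD_FAST i → push 2. Stack: [2]
LOAD_CONST → push 1. Stack: [2, 1]
BINARY_OP + → 2 + 1 = 3. Stack: [3]
STORE_FAST i → i=3. Stack: []
LOAD_FAST i → push 3. Stack: [3]
LOAD_CONST → push 3. Stack: [3, 3]
COMPARE_OP bool(<) → 3 vs 3 = False. Stack: [False]
POP_JUMP_IF_FALSE → pop False; jump. Stack: []
LOAD_FAST m → push -9576. Stack: [-9576]
RETURN_VALUE → return -9576.

-9576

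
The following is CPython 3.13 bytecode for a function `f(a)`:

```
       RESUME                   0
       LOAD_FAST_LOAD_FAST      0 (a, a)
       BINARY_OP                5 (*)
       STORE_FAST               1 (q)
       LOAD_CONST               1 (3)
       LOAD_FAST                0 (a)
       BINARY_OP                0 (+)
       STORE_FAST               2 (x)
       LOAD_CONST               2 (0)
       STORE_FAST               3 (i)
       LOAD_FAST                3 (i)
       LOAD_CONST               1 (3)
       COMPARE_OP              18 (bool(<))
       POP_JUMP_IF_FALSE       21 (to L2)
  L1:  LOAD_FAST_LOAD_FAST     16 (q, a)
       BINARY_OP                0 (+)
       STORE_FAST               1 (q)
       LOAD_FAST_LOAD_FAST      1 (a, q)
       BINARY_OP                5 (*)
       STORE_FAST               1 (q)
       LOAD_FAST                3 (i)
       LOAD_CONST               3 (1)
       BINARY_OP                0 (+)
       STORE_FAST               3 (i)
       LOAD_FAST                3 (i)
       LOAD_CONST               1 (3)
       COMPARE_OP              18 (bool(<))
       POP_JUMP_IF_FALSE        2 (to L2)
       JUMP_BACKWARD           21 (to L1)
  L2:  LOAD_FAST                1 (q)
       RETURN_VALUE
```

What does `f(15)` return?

813600

LOAD_FAST_LOAD_FAST a,a → push 15,15. Stack: [15, 15]
BINARY_OP * → 15 * 15 = 225. Stack: [225]
STORE_FAST q → q=225. Stack: []
LOAD_CONST → push 3. Stack: [3]
LOAD_FAST a → push 15. Stack: [3, 15]
BINARY_OP + → 3 + 15 = 18. Stack: [18]
STORE_FAST x → x=18. Stack: []
LOAD_CONST → push 0. Stack: [0]
STORE_FAST i → i=0. Stack: []
LOAD_FAST i → push 0. Stack: [0]
LOAD_CONST → push 3. Stack: [0, 3]
COMPARE_OP bool(<) → 0 vs 3 = True. Stack: [True]
POP_JUMP_IF_FALSE → pop True; no jump. Stack: []
LOAD_FAST_LOAD_FAST q,a → push 225,15. Stack: [225, 15]
BINARY_OP + → 225 + 15 = 240. Stack: [240]
STORE_FAST q → q=240. Stack: []
LOAD_FAST_LOAD_FAST a,q → push 15,240. Stack: [15, 240]
BINARY_OP * → 15 * 240 = 3600. Stack: [3600]
STORE_FAST q → q=3600. Stack: []
LOAD_FAST i → push 0. Stack: [0]
LOAD_CONST → push 1. Stack: [0, 1]
BINARY_OP + → 0 + 1 = 1. Stack: [1]
STORE_FAST i → i=1. Stack: []
LOAD_FAST i → push 1. Stack: [1]
LOAD_CONST → push 3. Stack: [1, 3]
COMPARE_OP bool(<) → 1 vs 3 = True. Stack: [True]
POP_JUMP_IF_FALSE → pop True; no jump. Stack: []
LOAD_FAST_LOAD_FAST q,a → push 3600,15. Stack: [3600, 15]
BINARY_OP + → 3600 + 15 = 3615. Stack: [3615]
STORE_FAST q → q=3615. Stack: []
LOAD_FAST_LOAD_FAST a,q → push 15,3615. Stack: [15, 3615]
BINARY_OP * → 15 * 3615 = 54225. Stack: [54225]
STORE_FAST q → q=54225. Stack: []
LOAD_FAST i → push 1. Stack: [1]
LOAD_CONST → push 1. Stack: [1, 1]
BINARY_OP + → 1 + 1 = 2. Stack: [2]
STORE_FAST i → i=2. Stack: []
LOAD_FAST i → push 2. Stack: [2]
LOAD_CONST → push 3. Stack: [2, 3]
COMPARE_OP bool(<) → 2 vs 3 = True. Stack: [True]
POP_JUMP_IF_FALSE → pop True; no jump. Stack: []
LOAD_FAST_LOAD_FAST q,a → push 54225,15. Stack: [54225, 15]
BINARY_OP + → 54225 + 15 = 54240. Stack: [54240]
STORE_FAST q → q=54240. Stack: []
LOAD_FAST_LOAD_FAST a,q → push 15,54240. Stack: [15, 54240]
BINARY_OP * → 15 * 54240 = 813600. Stack: [813600]
STORE_FAST q → q=813600. Stack: []
LOAD_FAST i → push 2. Stack: [2]
LOAD_CONST → push 1. Stack: [2, 1]
BINARY_OP + → 2 + 1 = 3. Stack: [3]
STORE_FAST i → i=3. Stack: []
LOAD_FAST i → push 3. Stack: [3]
LOAD_CONST → push 3. Stack: [3, 3]
COMPARE_OP bool(<) → 3 vs 3 = False. Stack: [False]
POP_JUMP_IF_FALSE → pop False; jump. Stack: []
LOAD_FAST q → push 813600. Stack: [813600]
RETURN_VALUE → return 813600.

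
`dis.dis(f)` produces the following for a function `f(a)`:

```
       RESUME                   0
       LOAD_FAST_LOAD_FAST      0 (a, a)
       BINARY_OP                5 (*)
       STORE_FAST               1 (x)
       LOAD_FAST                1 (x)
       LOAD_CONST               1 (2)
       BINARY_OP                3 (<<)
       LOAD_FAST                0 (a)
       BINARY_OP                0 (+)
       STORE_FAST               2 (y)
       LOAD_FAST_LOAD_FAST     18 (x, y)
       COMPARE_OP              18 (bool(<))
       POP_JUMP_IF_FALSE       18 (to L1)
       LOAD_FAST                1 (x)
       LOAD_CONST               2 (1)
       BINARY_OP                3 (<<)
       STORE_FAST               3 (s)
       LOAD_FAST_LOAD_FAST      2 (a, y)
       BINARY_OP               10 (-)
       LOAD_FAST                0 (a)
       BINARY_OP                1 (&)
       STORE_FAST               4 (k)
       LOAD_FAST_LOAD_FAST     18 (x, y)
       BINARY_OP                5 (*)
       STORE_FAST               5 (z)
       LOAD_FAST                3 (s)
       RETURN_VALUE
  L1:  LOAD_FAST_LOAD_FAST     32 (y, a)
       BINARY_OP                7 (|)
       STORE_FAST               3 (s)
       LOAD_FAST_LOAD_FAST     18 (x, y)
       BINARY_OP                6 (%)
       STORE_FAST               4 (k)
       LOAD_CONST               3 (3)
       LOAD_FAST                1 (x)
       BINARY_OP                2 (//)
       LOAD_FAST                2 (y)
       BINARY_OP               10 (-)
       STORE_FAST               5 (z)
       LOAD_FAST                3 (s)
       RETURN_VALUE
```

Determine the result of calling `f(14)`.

LOAD_FAST_LOAD_FAST a,a → push 14,14. Stack: [14, 14]
BINARY_OP * → 14 * 14 = 196. Stack: [196]
STORE_FAST x → x=196. Stack: []
LOAD_FAST x → push 196. Stack: [196]
LOAD_CONST → push 2. Stack: [196, 2]
BINARY_OP << → 196 << 2 = 784. Stack: [784]
LOAD_FAST a → push 14. Stack: [784, 14]
BINARY_OP + → 784 + 14 = 798. Stack: [798]
STORE_FAST y → y=798. Stack: []
LOAD_FAST_LOAD_FAST x,y → push 196,798. Stack: [196, 798]
COMPARE_OP bool(<) → 196 vs 798 = True. Stack: [True]
POP_JUMP_IF_FALSE → pop True; no jump. Stack: []
LOAD_FAST x → push 196. Stack: [196]
LOAD_CONST → push 1. Stack: [196, 1]
BINARY_OP << → 196 << 1 = 392. Stack: [392]
STORE_FAST s → s=392. Stack: []
LOAD_FAST_LOAD_FAST a,y → push 14,798. Stack: [14, 798]
BINARY_OP - → 14 - 798 = -784. Stack: [-784]
LOAD_FAST a → push 14. Stack: [-784, 14]
BINARY_OP & → -784 & 14 = 0. Stack: [0]
STORE_FAST k → k=0. Stack: []
LOAD_FAST_LOAD_FAST x,y → push 196,798. Stack: [196, 798]
BINARY_OP * → 196 * 798 = 156408. Stack: [156408]
STORE_FAST z → z=156408. Stack: []
LOAD_FAST s → push 392. Stack: [392]
RETURN_VALUE → return 392.

392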